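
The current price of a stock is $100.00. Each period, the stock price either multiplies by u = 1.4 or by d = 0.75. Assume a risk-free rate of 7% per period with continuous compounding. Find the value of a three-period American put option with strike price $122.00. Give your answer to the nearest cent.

$26.49

Risk-neutral probability p = (e^0.07 − 0.75)/(1.4 − 0.75) = 0.3225/0.6500 = 0.4962
Terminal stock prices: S_uuu = 274.4, S_uud = 147, S_udd = 78.75, S_ddd = 42.19
Terminal payoffs (K − S): max(-152.4, 0) = 0, max(-25, 0) = 0, max(43.25, 0) = 43.25, max(79.81, 0) = 79.81
Node uu (S = 196): continuation = e^(−0.07)·[0.4962·0.0000 + 0.5038·0.0000] = 0.0000; exercise value = 0.0000 ≤ continuation, so V_uu = 0.0000
Node ud (S = 105): continuation = e^(−0.07)·[0.4962·0.0000 + 0.5038·43.2500] = 20.3176; exercise value = 17.0000 ≤ continuation, so V_ud = 20.3176
Node dd (S = 56.25): continuation = e^(−0.07)·[0.4962·43.2500 + 0.5038·79.8125] = 57.5020; exercise value = 65.7500 > continuation, so V_dd = 65.7500 (exercise)
Node u (S = 140): continuation = e^(−0.07)·[0.4962·0.0000 + 0.5038·20.3176] = 9.5446; exercise value = 0.0000 ≤ continuation, so V_u = 9.5446
Node d (S = 75): continuation = e^(−0.07)·[0.4962·20.3176 + 0.5038·65.7500] = 40.2868; exercise value = 47.0000 > continuation, so V_d = 47.0000 (exercise)
Node 0 (S = 100): continuation = e^(−0.07)·[0.4962·9.5446 + 0.5038·47.0000] = 26.4948; exercise value = 22.0000 ≤ continuation, so V_0 = 26.4948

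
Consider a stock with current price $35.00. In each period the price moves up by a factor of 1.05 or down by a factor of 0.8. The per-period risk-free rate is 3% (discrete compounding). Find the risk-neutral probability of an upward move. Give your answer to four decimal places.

Risk-neutral probability p = (1 + 0.03 − 0.8)/(1.05 − 0.8) = 0.2300/0.2500 = 0.9200

p = 0.9200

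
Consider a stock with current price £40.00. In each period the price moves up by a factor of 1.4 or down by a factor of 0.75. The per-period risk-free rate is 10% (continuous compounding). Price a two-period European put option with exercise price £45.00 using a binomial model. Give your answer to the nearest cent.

Risk-neutral probability p = (e^0.1 − 0.75)/(1.4 − 0.75) = 0.3552/0.6500 = 0.5464
Terminal stock prices: S_uu = 78.4, S_ud = 42, S_dd = 22.5
Terminal payoffs (K − S): max(-33.4, 0) = 0, max(3, 0) = 3, max(22.5, 0) = 22.5
Node u (S = 56): V_u = e^(−0.1)·[0.5464·0.0000 + 0.4536·3.0000] = 1.2313
Node d (S = 30): V_d = e^(−0.1)·[0.5464·3.0000 + 0.4536·22.5000] = 10.7177
Node 0 (S = 40): V_0 = e^(−0.1)·[0.5464·1.2313 + 0.4536·10.7177] = 5.0075

£5.01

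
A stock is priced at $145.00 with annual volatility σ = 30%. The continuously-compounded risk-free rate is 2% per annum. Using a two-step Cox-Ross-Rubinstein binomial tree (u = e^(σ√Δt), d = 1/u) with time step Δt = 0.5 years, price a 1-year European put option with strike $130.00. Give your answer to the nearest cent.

CRR parameters: u = e^(σ√Δt) = e^(0.3·√0.5) = 1.2363, d = 1/u = 0.8089
Per-period rate: rΔt = 0.02·0.5 = 0.01, so R = e^0.01 = 1.0101
Risk-neutral probability p = (e^0.01 − 0.8089)/(1.2363 − 0.8089) = 0.2012/0.4275 = 0.4707
Terminal stock prices: S_uu = 221.6, S_ud = 145, S_dd = 94.87
Terminal payoffs (K − S): max(-91.63, 0) = 0, max(-15, 0) = 0, max(35.13, 0) = 35.13
Node u (S = 179.3): V_u = e^(−0.01)·[0.4707·0.0000 + 0.5293·0.0000] = 0.0000
Node d (S = 117.3): V_d = e^(−0.01)·[0.4707·0.0000 + 0.5293·35.1336] = 18.4120
Node 0 (S = 145): V_0 = e^(−0.01)·[0.4707·0.0000 + 0.5293·18.4120] = 9.6489

$9.65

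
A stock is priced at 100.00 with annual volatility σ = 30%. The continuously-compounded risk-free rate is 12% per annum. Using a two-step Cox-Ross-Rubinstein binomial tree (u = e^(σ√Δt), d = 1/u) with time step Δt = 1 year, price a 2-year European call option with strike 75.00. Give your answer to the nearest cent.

43.11

CRR parameters: u = e^(σ√Δt) = e^(0.3·√1) = 1.3499, d = 1/u = 0.7408
Per-period rate: rΔt = 0.12·1 = 0.12, so R = e^0.12 = 1.1275
Risk-neutral probability p = (e^0.12 − 0.7408)/(1.3499 − 0.7408) = 0.3867/0.6090 = 0.6349
Terminal stock prices: S_uu = 182.2, S_ud = 100, S_dd = 54.88
Terminal payoffs (S − K): max(107.2, 0) = 107.2, max(25, 0) = 25, max(-20.12, 0) = 0
Node u (S = 135): V_u = e^(−0.12)·[0.6349·107.2119 + 0.3651·25.0000] = 68.4668
Node d (S = 74.08): V_d = e^(−0.12)·[0.6349·25.0000 + 0.3651·0.0000] = 14.0776
Node 0 (S = 100): V_0 = e^(−0.12)·[0.6349·68.4668 + 0.3651·14.0776] = 43.1125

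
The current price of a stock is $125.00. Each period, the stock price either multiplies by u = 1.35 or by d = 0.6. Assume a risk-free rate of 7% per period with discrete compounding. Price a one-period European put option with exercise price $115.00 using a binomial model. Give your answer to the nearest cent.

$13.96

Risk-neutral probability p = (1 + 0.07 − 0.6)/(1.35 − 0.6) = 0.4700/0.7500 = 0.6267
Terminal stock prices: S_u = 168.8, S_d = 75
Terminal payoffs (K − S): max(-53.75, 0) = 0, max(40, 0) = 40
Node 0 (S = 125): V_0 = 1/1.07·[0.6267·0.0000 + 0.3733·40.0000] = 13.9564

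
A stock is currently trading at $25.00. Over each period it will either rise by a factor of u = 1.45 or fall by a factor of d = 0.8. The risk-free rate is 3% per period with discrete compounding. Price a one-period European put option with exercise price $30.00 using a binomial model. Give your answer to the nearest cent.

$6.27

Risk-neutral probability p = (1 + 0.03 − 0.8)/(1.45 − 0.8) = 0.2300/0.6500 = 0.3538
Terminal stock prices: S_u = 36.25, S_d = 20
Terminal payoffs (K − S): max(-6.25, 0) = 0, max(10, 0) = 10
Node 0 (S = 25): V_0 = 1/1.03·[0.3538·0.0000 + 0.6462·10.0000] = 6.2733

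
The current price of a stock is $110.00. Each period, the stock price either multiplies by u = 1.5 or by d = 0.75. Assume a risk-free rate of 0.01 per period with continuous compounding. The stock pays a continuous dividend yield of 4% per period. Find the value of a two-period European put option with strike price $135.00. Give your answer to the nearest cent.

Per-period risk-free factor R = e^0.01 = 1.0101; dividend-adjusted growth = e^(0.01−0.04) = 0.9704.
Risk-neutral probability p = (0.9704 − 0.75)/(1.5 − 0.75) = 0.2204/0.7500 = 0.2939
Terminal stock prices: S_uu = 247.5, S_ud = 123.8, S_dd = 61.88
Terminal payoffs (K − S): max(-112.5, 0) = 0, max(11.25, 0) = 11.25, max(73.12, 0) = 73.12
Node u (S = 165): V_u = e^(−0.01)·[0.2939·0.0000 + 0.7061·11.2500] = 7.8643
Node d (S = 82.5): V_d = e^(−0.01)·[0.2939·11.2500 + 0.7061·73.1250] = 54.3916
Node 0 (S = 110): V_0 = e^(−0.01)·[0.2939·7.8643 + 0.7061·54.3916] = 40.3108

$40.31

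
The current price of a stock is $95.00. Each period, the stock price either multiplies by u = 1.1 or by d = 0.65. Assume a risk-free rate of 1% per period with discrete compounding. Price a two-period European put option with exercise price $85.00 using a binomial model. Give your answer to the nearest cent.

Risk-neutral probability p = (1 + 0.01 − 0.65)/(1.1 − 0.65) = 0.3600/0.4500 = 0.8000
Terminal stock prices: S_uu = 115, S_ud = 67.93, S_dd = 40.14
Terminal payoffs (K − S): max(-29.95, 0) = 0, max(17.07, 0) = 17.07, max(44.86, 0) = 44.86
Node u (S = 104.5): V_u = 1/1.01·[0.8000·0.0000 + 0.2000·17.0750] = 3.3812
Node d (S = 61.75): V_d = 1/1.01·[0.8000·17.0750 + 0.2000·44.8625] = 22.4084
Node 0 (S = 95): V_0 = 1/1.01·[0.8000·3.3812 + 0.2000·22.4084] = 7.1155

$7.12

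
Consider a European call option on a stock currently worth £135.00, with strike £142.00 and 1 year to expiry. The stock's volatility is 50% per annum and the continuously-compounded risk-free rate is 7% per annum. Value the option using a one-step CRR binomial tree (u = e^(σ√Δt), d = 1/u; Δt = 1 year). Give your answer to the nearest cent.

CRR parameters: u = e^(σ√Δt) = e^(0.5·√1) = 1.6487, d = 1/u = 0.6065
Per-period rate: rΔt = 0.07·1 = 0.07, so R = e^0.07 = 1.0725
Risk-neutral probability p = (e^0.07 − 0.6065)/(1.6487 − 0.6065) = 0.4660/1.0422 = 0.4471
Terminal stock prices: S_u = 222.6, S_d = 81.88
Terminal payoffs (S − K): max(80.58, 0) = 80.58, max(-60.12, 0) = 0
Node 0 (S = 135): V_0 = e^(−0.07)·[0.4471·80.5774 + 0.5529·0.0000] = 33.5916

£33.59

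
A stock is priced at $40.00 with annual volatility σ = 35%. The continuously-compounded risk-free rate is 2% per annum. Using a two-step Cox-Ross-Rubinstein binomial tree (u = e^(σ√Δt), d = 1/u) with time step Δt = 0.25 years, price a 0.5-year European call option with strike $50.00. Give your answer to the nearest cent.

$1.48

CRR parameters: u = e^(σ√Δt) = e^(0.35·√0.25) = 1.1912, d = 1/u = 0.8395
Per-period rate: rΔt = 0.02·0.25 = 0.005, so R = e^0.005 = 1.0050
Risk-neutral probability p = (e^0.005 − 0.8395)/(1.1912 − 0.8395) = 0.1656/0.3518 = 0.4706
Terminal stock prices: S_uu = 56.76, S_ud = 40, S_dd = 28.19
Terminal payoffs (S − K): max(6.763, 0) = 6.763, max(-10, 0) = 0, max(-21.81, 0) = 0
Node u (S = 47.65): V_u = e^(−0.005)·[0.4706·6.7627 + 0.5294·0.0000] = 3.1667
Node d (S = 33.58): V_d = e^(−0.005)·[0.4706·0.0000 + 0.5294·0.0000] = 0.0000
Node 0 (S = 40): V_0 = e^(−0.005)·[0.4706·3.1667 + 0.5294·0.0000] = 1.4829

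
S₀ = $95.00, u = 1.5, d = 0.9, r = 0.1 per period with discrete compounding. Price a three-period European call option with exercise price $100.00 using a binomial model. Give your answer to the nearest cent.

Risk-neutral probability p = (1 + 0.1 − 0.9)/(1.5 − 0.9) = 0.2000/0.6000 = 0.3333
Terminal stock prices: S_uuu = 320.6, S_uud = 192.4, S_udd = 115.4, S_ddd = 69.26
Terminal payoffs (S − K): max(220.6, 0) = 220.6, max(92.38, 0) = 92.38, max(15.43, 0) = 15.43, max(-30.74, 0) = 0
Node uu (S = 213.8): V_uu = 1/1.1·[0.3333·220.6250 + 0.6667·92.3750] = 122.8409
Node ud (S = 128.2): V_ud = 1/1.1·[0.3333·92.3750 + 0.6667·15.4250] = 37.3409
Node dd (S = 76.95): V_dd = 1/1.1·[0.3333·15.4250 + 0.6667·0.0000] = 4.6742
Node u (S = 142.5): V_u = 1/1.1·[0.3333·122.8409 + 0.6667·37.3409] = 59.8554
Node d (S = 85.5): V_d = 1/1.1·[0.3333·37.3409 + 0.6667·4.6742] = 14.1483
Node 0 (S = 95): V_0 = 1/1.1·[0.3333·59.8554 + 0.6667·14.1483] = 26.7127

$26.71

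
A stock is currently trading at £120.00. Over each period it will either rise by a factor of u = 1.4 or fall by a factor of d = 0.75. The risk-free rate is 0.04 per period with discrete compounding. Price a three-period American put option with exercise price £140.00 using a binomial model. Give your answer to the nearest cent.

£32.16

Risk-neutral probability p = (1 + 0.04 − 0.75)/(1.4 − 0.75) = 0.2900/0.6500 = 0.4462
Terminal stock prices: S_uuu = 329.3, S_uud = 176.4, S_udd = 94.5, S_ddd = 50.62
Terminal payoffs (K − S): max(-189.3, 0) = 0, max(-36.4, 0) = 0, max(45.5, 0) = 45.5, max(89.38, 0) = 89.38
Node uu (S = 235.2): continuation = 1/1.04·[0.4462·0.0000 + 0.5538·0.0000] = 0.0000; exercise value = 0.0000 ≤ continuation, so V_uu = 0.0000
Node ud (S = 126): continuation = 1/1.04·[0.4462·0.0000 + 0.5538·45.5000] = 24.2308; exercise value = 14.0000 ≤ continuation, so V_ud = 24.2308
Node dd (S = 67.5): continuation = 1/1.04·[0.4462·45.5000 + 0.5538·89.3750] = 67.1154; exercise value = 72.5000 > continuation, so V_dd = 72.5000 (exercise)
Node u (S = 168): continuation = 1/1.04·[0.4462·0.0000 + 0.5538·24.2308] = 12.9040; exercise value = 0.0000 ≤ continuation, so V_u = 12.9040
Node d (S = 90): continuation = 1/1.04·[0.4462·24.2308 + 0.5538·72.5000] = 49.0043; exercise value = 50.0000 > continuation, so V_d = 50.0000 (exercise)
Node 0 (S = 120): continuation = 1/1.04·[0.4462·12.9040 + 0.5538·50.0000] = 32.1629; exercise value = 20.0000 ≤ continuation, so V_0 = 32.1629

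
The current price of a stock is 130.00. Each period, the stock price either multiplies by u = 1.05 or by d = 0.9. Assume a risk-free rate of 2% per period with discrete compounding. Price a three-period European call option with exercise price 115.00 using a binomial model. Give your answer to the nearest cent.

22.19

Risk-neutral probability p = (1 + 0.02 − 0.9)/(1.05 − 0.9) = 0.1200/0.1500 = 0.8000
Terminal stock prices: S_uuu = 150.5, S_uud = 129, S_udd = 110.6, S_ddd = 94.77
Terminal payoffs (S − K): max(35.49, 0) = 35.49, max(13.99, 0) = 13.99, max(-4.435, 0) = 0, max(-20.23, 0) = 0
Node uu (S = 143.3): V_uu = 1/1.02·[0.8000·35.4913 + 0.2000·13.9925] = 30.5799
Node ud (S = 122.9): V_ud = 1/1.02·[0.8000·13.9925 + 0.2000·0.0000] = 10.9745
Node dd (S = 105.3): V_dd = 1/1.02·[0.8000·0.0000 + 0.2000·0.0000] = 0.0000
Node u (S = 136.5): V_u = 1/1.02·[0.8000·30.5799 + 0.2000·10.9745] = 26.1361
Node d (S = 117): V_d = 1/1.02·[0.8000·10.9745 + 0.2000·0.0000] = 8.6075
Node 0 (S = 130): V_0 = 1/1.02·[0.8000·26.1361 + 0.2000·8.6075] = 22.1866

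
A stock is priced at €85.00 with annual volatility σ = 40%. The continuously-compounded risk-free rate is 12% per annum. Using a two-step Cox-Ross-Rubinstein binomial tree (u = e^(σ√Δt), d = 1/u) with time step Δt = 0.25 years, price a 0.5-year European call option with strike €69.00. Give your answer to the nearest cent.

€22.56

CRR parameters: u = e^(σ√Δt) = e^(0.4·√0.25) = 1.2214, d = 1/u = 0.8187
Per-period rate: rΔt = 0.12·0.25 = 0.03, so R = e^0.03 = 1.0305
Risk-neutral probability p = (e^0.03 − 0.8187)/(1.2214 − 0.8187) = 0.2117/0.4027 = 0.5258
Terminal stock prices: S_uu = 126.8, S_ud = 85, S_dd = 56.98
Terminal payoffs (S − K): max(57.81, 0) = 57.81, max(16, 0) = 16, max(-12.02, 0) = 0
Node u (S = 103.8): V_u = e^(−0.03)·[0.5258·57.8051 + 0.4742·16.0000] = 36.8585
Node d (S = 69.59): V_d = e^(−0.03)·[0.5258·16.0000 + 0.4742·0.0000] = 8.1641
Node 0 (S = 85): V_0 = e^(−0.03)·[0.5258·36.8585 + 0.4742·8.1641] = 22.5644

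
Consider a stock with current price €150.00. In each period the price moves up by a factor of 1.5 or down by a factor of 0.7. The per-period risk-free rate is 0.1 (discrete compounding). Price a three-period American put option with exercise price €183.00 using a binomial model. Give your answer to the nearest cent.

€42.29

Risk-neutral probability p = (1 + 0.1 − 0.7)/(1.5 − 0.7) = 0.4000/0.8000 = 0.5000
Terminal stock prices: S_uuu = 506.2, S_uud = 236.2, S_udd = 110.2, S_ddd = 51.45
Terminal payoffs (K − S): max(-323.2, 0) = 0, max(-53.25, 0) = 0, max(72.75, 0) = 72.75, max(131.6, 0) = 131.6
Node uu (S = 337.5): continuation = 1/1.1·[0.5000·0.0000 + 0.5000·0.0000] = 0.0000; exercise value = 0.0000 ≤ continuation, so V_uu = 0.0000
Node ud (S = 157.5): continuation = 1/1.1·[0.5000·0.0000 + 0.5000·72.7500] = 33.0682; exercise value = 25.5000 ≤ continuation, so V_ud = 33.0682
Node dd (S = 73.5): continuation = 1/1.1·[0.5000·72.7500 + 0.5000·131.5500] = 92.8636; exercise value = 109.5000 > continuation, so V_dd = 109.5000 (exercise)
Node u (S = 225): continuation = 1/1.1·[0.5000·0.0000 + 0.5000·33.0682] = 15.0310; exercise value = 0.0000 ≤ continuation, so V_u = 15.0310
Node d (S = 105): continuation = 1/1.1·[0.5000·33.0682 + 0.5000·109.5000] = 64.8037; exercise value = 78.0000 > continuation, so V_d = 78.0000 (exercise)
Node 0 (S = 150): continuation = 1/1.1·[0.5000·15.0310 + 0.5000·78.0000] = 42.2868; exercise value = 33.0000 ≤ continuation, so V_0 = 42.2868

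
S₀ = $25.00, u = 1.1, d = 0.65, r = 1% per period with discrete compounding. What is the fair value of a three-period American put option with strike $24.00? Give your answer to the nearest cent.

$3.03

Risk-neutral probability p = (1 + 0.01 − 0.65)/(1.1 − 0.65) = 0.3600/0.4500 = 0.8000
Terminal stock prices: S_uuu = 33.28, S_uud = 19.66, S_udd = 11.62, S_ddd = 6.866
Terminal payoffs (K − S): max(-9.275, 0) = 0, max(4.337, 0) = 4.337, max(12.38, 0) = 12.38, max(17.13, 0) = 17.13
Node uu (S = 30.25): continuation = 1/1.01·[0.8000·0.0000 + 0.2000·4.3375] = 0.8589; exercise value = 0.0000 ≤ continuation, so V_uu = 0.8589
Node ud (S = 17.88): continuation = 1/1.01·[0.8000·4.3375 + 0.2000·12.3812] = 5.8874; exercise value = 6.1250 > continuation, so V_ud = 6.1250 (exercise)
Node dd (S = 10.56): continuation = 1/1.01·[0.8000·12.3812 + 0.2000·17.1344] = 13.1999; exercise value = 13.4375 > continuation, so V_dd = 13.4375 (exercise)
Node u (S = 27.5): continuation = 1/1.01·[0.8000·0.8589 + 0.2000·6.1250] = 1.8932; exercise value = 0.0000 ≤ continuation, so V_u = 1.8932
Node d (S = 16.25): continuation = 1/1.01·[0.8000·6.1250 + 0.2000·13.4375] = 7.5124; exercise value = 7.7500 > continuation, so V_d = 7.7500 (exercise)
Node 0 (S = 25): continuation = 1/1.01·[0.8000·1.8932 + 0.2000·7.7500] = 3.0342; exercise value = 0.0000 ≤ continuation, so V_0 = 3.0342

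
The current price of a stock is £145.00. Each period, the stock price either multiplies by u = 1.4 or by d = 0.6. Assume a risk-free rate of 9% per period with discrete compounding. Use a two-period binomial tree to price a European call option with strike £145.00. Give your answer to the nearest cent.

£43.95

Risk-neutral probability p = (1 + 0.09 − 0.6)/(1.4 − 0.6) = 0.4900/0.8000 = 0.6125
Terminal stock prices: S_uu = 284.2, S_ud = 121.8, S_dd = 52.2
Terminal payoffs (S − K): max(139.2, 0) = 139.2, max(-23.2, 0) = 0, max(-92.8, 0) = 0
Node u (S = 203): V_u = 1/1.09·[0.6125·139.2000 + 0.3875·0.0000] = 78.2202
Node d (S = 87): V_d = 1/1.09·[0.6125·0.0000 + 0.3875·0.0000] = 0.0000
Node 0 (S = 145): V_0 = 1/1.09·[0.6125·78.2202 + 0.3875·0.0000] = 43.9540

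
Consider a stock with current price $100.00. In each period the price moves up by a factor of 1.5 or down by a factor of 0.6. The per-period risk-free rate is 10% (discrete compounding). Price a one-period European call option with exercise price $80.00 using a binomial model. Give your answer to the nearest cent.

$35.35

Risk-neutral probability p = (1 + 0.1 − 0.6)/(1.5 − 0.6) = 0.5000/0.9000 = 0.5556
Terminal stock prices: S_u = 150, S_d = 60
Terminal payoffs (S − K): max(70, 0) = 70, max(-20, 0) = 0
Node 0 (S = 100): V_0 = 1/1.1·[0.5556·70.0000 + 0.4444·0.0000] = 35.3535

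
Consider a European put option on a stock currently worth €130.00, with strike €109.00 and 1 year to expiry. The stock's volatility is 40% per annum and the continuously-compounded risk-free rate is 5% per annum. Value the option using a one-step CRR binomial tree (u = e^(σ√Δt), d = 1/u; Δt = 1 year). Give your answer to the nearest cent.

€11.15

CRR parameters: u = e^(σ√Δt) = e^(0.4·√1) = 1.4918, d = 1/u = 0.6703
Per-period rate: rΔt = 0.05·1 = 0.05, so R = e^0.05 = 1.0513
Risk-neutral probability p = (e^0.05 − 0.6703)/(1.4918 − 0.6703) = 0.3810/0.8215 = 0.4637
Terminal stock prices: S_u = 193.9, S_d = 87.14
Terminal payoffs (K − S): max(-84.94, 0) = 0, max(21.86, 0) = 21.86
Node 0 (S = 130): V_0 = e^(−0.05)·[0.4637·0.0000 + 0.5363·21.8584] = 11.1504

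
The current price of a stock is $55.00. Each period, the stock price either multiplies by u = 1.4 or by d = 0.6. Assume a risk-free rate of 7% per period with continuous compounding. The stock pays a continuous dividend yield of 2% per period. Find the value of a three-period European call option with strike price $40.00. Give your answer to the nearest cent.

Per-period risk-free factor R = e^0.07 = 1.0725; dividend-adjusted growth = e^(0.07−0.02) = 1.0513.
Risk-neutral probability p = (1.0513 − 0.6)/(1.4 − 0.6) = 0.4513/0.8000 = 0.5641
Terminal stock prices: S_uuu = 150.9, S_uud = 64.68, S_udd = 27.72, S_ddd = 11.88
Terminal payoffs (S − K): max(110.9, 0) = 110.9, max(24.68, 0) = 24.68, max(-12.28, 0) = 0, max(-28.12, 0) = 0
Node uu (S = 107.8): V_uu = e^(−0.07)·[0.5641·110.9200 + 0.4359·24.6800] = 68.3697
Node ud (S = 46.2): V_ud = e^(−0.07)·[0.5641·24.6800 + 0.4359·0.0000] = 12.9805
Node dd (S = 19.8): V_dd = e^(−0.07)·[0.5641·0.0000 + 0.4359·0.0000] = 0.0000
Node u (S = 77): V_u = e^(−0.07)·[0.5641·68.3697 + 0.4359·12.9805] = 41.2350
Node d (S = 33): V_d = e^(−0.07)·[0.5641·12.9805 + 0.4359·0.0000] = 6.8271
Node 0 (S = 55): V_0 = e^(−0.07)·[0.5641·41.2350 + 0.4359·6.8271] = 24.4625

$24.46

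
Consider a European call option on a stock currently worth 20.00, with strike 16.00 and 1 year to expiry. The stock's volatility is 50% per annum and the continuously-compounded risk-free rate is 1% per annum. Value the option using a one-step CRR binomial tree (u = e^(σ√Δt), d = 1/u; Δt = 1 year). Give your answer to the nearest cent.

6.51

CRR parameters: u = e^(σ√Δt) = e^(0.5·√1) = 1.6487, d = 1/u = 0.6065
Per-period rate: rΔt = 0.01·1 = 0.01, so R = e^0.01 = 1.0101
Risk-neutral probability p = (e^0.01 − 0.6065)/(1.6487 − 0.6065) = 0.4035/1.0422 = 0.3872
Terminal stock prices: S_u = 32.97, S_d = 12.13
Terminal payoffs (S − K): max(16.97, 0) = 16.97, max(-3.869, 0) = 0
Node 0 (S = 20): V_0 = e^(−0.01)·[0.3872·16.9744 + 0.6128·0.0000] = 6.5068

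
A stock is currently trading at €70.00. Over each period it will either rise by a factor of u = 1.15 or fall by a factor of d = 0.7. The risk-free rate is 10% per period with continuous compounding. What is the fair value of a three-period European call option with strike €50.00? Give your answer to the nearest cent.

Risk-neutral probability p = (e^0.1 − 0.7)/(1.15 − 0.7) = 0.4052/0.4500 = 0.9004
Terminal stock prices: S_uuu = 106.5, S_uud = 64.8, S_udd = 39.44, S_ddd = 24.01
Terminal payoffs (S − K): max(56.46, 0) = 56.46, max(14.8, 0) = 14.8, max(-10.56, 0) = 0, max(-25.99, 0) = 0
Node uu (S = 92.57): V_uu = e^(−0.1)·[0.9004·56.4612 + 0.0996·14.8025] = 47.3331
Node ud (S = 56.35): V_ud = e^(−0.1)·[0.9004·14.8025 + 0.0996·0.0000] = 12.0596
Node dd (S = 34.3): V_dd = e^(−0.1)·[0.9004·0.0000 + 0.0996·0.0000] = 0.0000
Node u (S = 80.5): V_u = e^(−0.1)·[0.9004·47.3331 + 0.0996·12.0596] = 39.6492
Node d (S = 49): V_d = e^(−0.1)·[0.9004·12.0596 + 0.0996·0.0000] = 9.8249
Node 0 (S = 70): V_0 = e^(−0.1)·[0.9004·39.6492 + 0.0996·9.8249] = 33.1877

€33.19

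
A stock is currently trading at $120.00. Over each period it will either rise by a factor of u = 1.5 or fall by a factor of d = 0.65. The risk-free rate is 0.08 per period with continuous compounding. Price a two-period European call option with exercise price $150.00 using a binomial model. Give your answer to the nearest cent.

Risk-neutral probability p = (e^0.08 − 0.65)/(1.5 − 0.65) = 0.4333/0.8500 = 0.5097
Terminal stock prices: S_uu = 270, S_ud = 117, S_dd = 50.7
Terminal payoffs (S − K): max(120, 0) = 120, max(-33, 0) = 0, max(-99.3, 0) = 0
Node u (S = 180): V_u = e^(−0.08)·[0.5097·120.0000 + 0.4903·0.0000] = 56.4670
Node d (S = 78): V_d = e^(−0.08)·[0.5097·0.0000 + 0.4903·0.0000] = 0.0000
Node 0 (S = 120): V_0 = e^(−0.08)·[0.5097·56.4670 + 0.4903·0.0000] = 26.5710

$26.57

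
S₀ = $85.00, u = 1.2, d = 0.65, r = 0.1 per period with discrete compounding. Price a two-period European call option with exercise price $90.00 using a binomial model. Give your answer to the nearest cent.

Risk-neutral probability p = (1 + 0.1 − 0.65)/(1.2 − 0.65) = 0.4500/0.5500 = 0.8182
Terminal stock prices: S_uu = 122.4, S_ud = 66.3, S_dd = 35.91
Terminal payoffs (S − K): max(32.4, 0) = 32.4, max(-23.7, 0) = 0, max(-54.09, 0) = 0
Node u (S = 102): V_u = 1/1.1·[0.8182·32.4000 + 0.1818·0.0000] = 24.0992
Node d (S = 55.25): V_d = 1/1.1·[0.8182·0.0000 + 0.1818·0.0000] = 0.0000
Node 0 (S = 85): V_0 = 1/1.1·[0.8182·24.0992 + 0.1818·0.0000] = 17.9250

$17.93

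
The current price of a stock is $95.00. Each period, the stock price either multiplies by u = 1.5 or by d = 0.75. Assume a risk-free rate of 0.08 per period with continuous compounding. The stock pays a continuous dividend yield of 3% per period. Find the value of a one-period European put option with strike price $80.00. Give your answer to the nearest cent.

Per-period risk-free factor R = e^0.08 = 1.0833; dividend-adjusted growth = e^(0.08−0.03) = 1.0513.
Risk-neutral probability p = (1.0513 − 0.75)/(1.5 − 0.75) = 0.3013/0.7500 = 0.4017
Terminal stock prices: S_u = 142.5, S_d = 71.25
Terminal payoffs (K − S): max(-62.5, 0) = 0, max(8.75, 0) = 8.75
Node 0 (S = 95): V_0 = e^(−0.08)·[0.4017·0.0000 + 0.5983·8.7500] = 4.8327

$4.83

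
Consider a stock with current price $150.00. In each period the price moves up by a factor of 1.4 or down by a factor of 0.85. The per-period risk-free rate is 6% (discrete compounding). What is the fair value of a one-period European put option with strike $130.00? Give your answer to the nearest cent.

Risk-neutral probability p = (1 + 0.06 − 0.85)/(1.4 − 0.85) = 0.2100/0.5500 = 0.3818
Terminal stock prices: S_u = 210, S_d = 127.5
Terminal payoffs (K − S): max(-80, 0) = 0, max(2.5, 0) = 2.5
Node 0 (S = 150): V_0 = 1/1.06·[0.3818·0.0000 + 0.6182·2.5000] = 1.4580

$1.46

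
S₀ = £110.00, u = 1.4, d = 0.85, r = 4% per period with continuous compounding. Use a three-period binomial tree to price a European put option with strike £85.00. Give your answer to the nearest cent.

£4.31

Risk-neutral probability p = (e^0.04 − 0.85)/(1.4 − 0.85) = 0.1908/0.5500 = 0.3469
Terminal stock prices: S_uuu = 301.8, S_uud = 183.3, S_udd = 111.3, S_ddd = 67.55
Terminal payoffs (K − S): max(-216.8, 0) = 0, max(-98.26, 0) = 0, max(-26.26, 0) = 0, max(17.45, 0) = 17.45
Node uu (S = 215.6): V_uu = e^(−0.04)·[0.3469·0.0000 + 0.6531·0.0000] = 0.0000
Node ud (S = 130.9): V_ud = e^(−0.04)·[0.3469·0.0000 + 0.6531·0.0000] = 0.0000
Node dd (S = 79.47): V_dd = e^(−0.04)·[0.3469·0.0000 + 0.6531·17.4463] = 10.9469
Node u (S = 154): V_u = e^(−0.04)·[0.3469·0.0000 + 0.6531·0.0000] = 0.0000
Node d (S = 93.5): V_d = e^(−0.04)·[0.3469·0.0000 + 0.6531·10.9469] = 6.8688
Node 0 (S = 110): V_0 = e^(−0.04)·[0.3469·0.0000 + 0.6531·6.8688] = 4.3099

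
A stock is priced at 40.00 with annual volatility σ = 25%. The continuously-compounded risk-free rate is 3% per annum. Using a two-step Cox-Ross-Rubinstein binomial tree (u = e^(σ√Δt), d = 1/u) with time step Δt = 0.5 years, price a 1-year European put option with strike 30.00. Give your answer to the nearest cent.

CRR parameters: u = e^(σ√Δt) = e^(0.25·√0.5) = 1.1934, d = 1/u = 0.8380
Per-period rate: rΔt = 0.03·0.5 = 0.015, so R = e^0.015 = 1.0151
Risk-neutral probability p = (e^0.015 − 0.8380)/(1.1934 − 0.8380) = 0.1771/0.3554 = 0.4984
Terminal stock prices: S_uu = 56.96, S_ud = 40, S_dd = 28.09
Terminal payoffs (K − S): max(-26.96, 0) = 0, max(-10, 0) = 0, max(1.912, 0) = 1.912
Node u (S = 47.73): V_u = e^(−0.015)·[0.4984·0.0000 + 0.5016·0.0000] = 0.0000
Node d (S = 33.52): V_d = e^(−0.015)·[0.4984·0.0000 + 0.5016·1.9125] = 0.9449
Node 0 (S = 40): V_0 = e^(−0.015)·[0.4984·0.0000 + 0.5016·0.9449] = 0.4669

0.47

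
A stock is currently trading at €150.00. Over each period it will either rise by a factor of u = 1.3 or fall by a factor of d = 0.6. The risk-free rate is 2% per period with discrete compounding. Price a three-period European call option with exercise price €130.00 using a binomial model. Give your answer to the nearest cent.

Risk-neutral probability p = (1 + 0.02 − 0.6)/(1.3 − 0.6) = 0.4200/0.7000 = 0.6000
Terminal stock prices: S_uuu = 329.6, S_uud = 152.1, S_udd = 70.2, S_ddd = 32.4
Terminal payoffs (S − K): max(199.6, 0) = 199.6, max(22.1, 0) = 22.1, max(-59.8, 0) = 0, max(-97.6, 0) = 0
Node uu (S = 253.5): V_uu = 1/1.02·[0.6000·199.5500 + 0.4000·22.1000] = 126.0490
Node ud (S = 117): V_ud = 1/1.02·[0.6000·22.1000 + 0.4000·0.0000] = 13.0000
Node dd (S = 54): V_dd = 1/1.02·[0.6000·0.0000 + 0.4000·0.0000] = 0.0000
Node u (S = 195): V_u = 1/1.02·[0.6000·126.0490 + 0.4000·13.0000] = 79.2445
Node d (S = 90): V_d = 1/1.02·[0.6000·13.0000 + 0.4000·0.0000] = 7.6471
Node 0 (S = 150): V_0 = 1/1.02·[0.6000·79.2445 + 0.4000·7.6471] = 49.6133

€49.61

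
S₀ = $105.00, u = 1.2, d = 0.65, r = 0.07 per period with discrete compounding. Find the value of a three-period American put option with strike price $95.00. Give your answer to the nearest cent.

Risk-neutral probability p = (1 + 0.07 − 0.65)/(1.2 − 0.65) = 0.4200/0.5500 = 0.7636
Terminal stock prices: S_uuu = 181.4, S_uud = 98.28, S_udd = 53.24, S_ddd = 28.84
Terminal payoffs (K − S): max(-86.44, 0) = 0, max(-3.28, 0) = 0, max(41.76, 0) = 41.76, max(66.16, 0) = 66.16
Node uu (S = 151.2): continuation = 1/1.07·[0.7636·0.0000 + 0.2364·0.0000] = 0.0000; exercise value = 0.0000 ≤ continuation, so V_uu = 0.0000
Node ud (S = 81.9): continuation = 1/1.07·[0.7636·0.0000 + 0.2364·41.7650] = 9.2259; exercise value = 13.1000 > continuation, so V_ud = 13.1000 (exercise)
Node dd (S = 44.36): continuation = 1/1.07·[0.7636·41.7650 + 0.2364·66.1644] = 44.4225; exercise value = 50.6375 > continuation, so V_dd = 50.6375 (exercise)
Node u (S = 126): continuation = 1/1.07·[0.7636·0.0000 + 0.2364·13.1000] = 2.8938; exercise value = 0.0000 ≤ continuation, so V_u = 2.8938
Node d (S = 68.25): continuation = 1/1.07·[0.7636·13.1000 + 0.2364·50.6375] = 20.5350; exercise value = 26.7500 > continuation, so V_d = 26.7500 (exercise)
Node 0 (S = 105): continuation = 1/1.07·[0.7636·2.8938 + 0.2364·26.7500] = 7.9743; exercise value = 0.0000 ≤ continuation, so V_0 = 7.9743

$7.97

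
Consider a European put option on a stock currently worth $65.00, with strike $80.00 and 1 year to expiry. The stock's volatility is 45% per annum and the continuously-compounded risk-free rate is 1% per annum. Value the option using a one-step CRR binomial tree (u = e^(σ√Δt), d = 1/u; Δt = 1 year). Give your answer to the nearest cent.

CRR parameters: u = e^(σ√Δt) = e^(0.45·√1) = 1.5683, d = 1/u = 0.6376
Per-period rate: rΔt = 0.01·1 = 0.01, so R = e^0.01 = 1.0101
Risk-neutral probability p = (e^0.01 − 0.6376)/(1.5683 − 0.6376) = 0.3724/0.9307 = 0.4002
Terminal stock prices: S_u = 101.9, S_d = 41.45
Terminal payoffs (K − S): max(-21.94, 0) = 0, max(38.55, 0) = 38.55
Node 0 (S = 65): V_0 = e^(−0.01)·[0.4002·0.0000 + 0.5998·38.5542] = 22.8962

$22.90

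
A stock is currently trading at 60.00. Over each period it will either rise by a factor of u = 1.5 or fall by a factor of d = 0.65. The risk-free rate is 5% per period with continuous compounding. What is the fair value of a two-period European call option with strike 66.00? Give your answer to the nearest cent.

Risk-neutral probability p = (e^0.05 − 0.65)/(1.5 − 0.65) = 0.4013/0.8500 = 0.4721
Terminal stock prices: S_uu = 135, S_ud = 58.5, S_dd = 25.35
Terminal payoffs (S − K): max(69, 0) = 69, max(-7.5, 0) = 0, max(-40.65, 0) = 0
Node u (S = 90): V_u = e^(−0.05)·[0.4721·69.0000 + 0.5279·0.0000] = 30.9851
Node d (S = 39): V_d = e^(−0.05)·[0.4721·0.0000 + 0.5279·0.0000] = 0.0000
Node 0 (S = 60): V_0 = e^(−0.05)·[0.4721·30.9851 + 0.5279·0.0000] = 13.9142

13.91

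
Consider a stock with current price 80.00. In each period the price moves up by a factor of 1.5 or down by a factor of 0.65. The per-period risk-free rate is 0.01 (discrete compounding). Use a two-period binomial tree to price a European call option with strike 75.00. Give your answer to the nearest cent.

19.90

Risk-neutral probability p = (1 + 0.01 − 0.65)/(1.5 − 0.65) = 0.3600/0.8500 = 0.4235
Terminal stock prices: S_uu = 180, S_ud = 78, S_dd = 33.8
Terminal payoffs (S − K): max(105, 0) = 105, max(3, 0) = 3, max(-41.2, 0) = 0
Node u (S = 120): V_u = 1/1.01·[0.4235·105.0000 + 0.5765·3.0000] = 45.7426
Node d (S = 52): V_d = 1/1.01·[0.4235·3.0000 + 0.5765·0.0000] = 1.2580
Node 0 (S = 80): V_0 = 1/1.01·[0.4235·45.7426 + 0.5765·1.2580] = 19.8995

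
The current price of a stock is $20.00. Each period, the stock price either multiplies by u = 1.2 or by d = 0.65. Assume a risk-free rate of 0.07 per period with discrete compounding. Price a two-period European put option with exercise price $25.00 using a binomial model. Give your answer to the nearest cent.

$3.77

Risk-neutral probability p = (1 + 0.07 − 0.65)/(1.2 − 0.65) = 0.4200/0.5500 = 0.7636
Terminal stock prices: S_uu = 28.8, S_ud = 15.6, S_dd = 8.45
Terminal payoffs (K − S): max(-3.8, 0) = 0, max(9.4, 0) = 9.4, max(16.55, 0) = 16.55
Node u (S = 24): V_u = 1/1.07·[0.7636·0.0000 + 0.2364·9.4000] = 2.0765
Node d (S = 13): V_d = 1/1.07·[0.7636·9.4000 + 0.2364·16.5500] = 10.3645
Node 0 (S = 20): V_0 = 1/1.07·[0.7636·2.0765 + 0.2364·10.3645] = 3.7715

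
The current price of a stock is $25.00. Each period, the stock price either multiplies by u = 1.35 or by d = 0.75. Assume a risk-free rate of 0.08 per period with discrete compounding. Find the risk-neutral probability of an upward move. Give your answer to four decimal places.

p = 0.5500

Risk-neutral probability p = (1 + 0.08 − 0.75)/(1.35 − 0.75) = 0.3300/0.6000 = 0.5500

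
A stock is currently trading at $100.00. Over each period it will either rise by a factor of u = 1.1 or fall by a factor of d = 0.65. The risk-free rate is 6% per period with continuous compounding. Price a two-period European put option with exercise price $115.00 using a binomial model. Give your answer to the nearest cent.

$6.45

Risk-neutral probability p = (e^0.06 − 0.65)/(1.1 − 0.65) = 0.4118/0.4500 = 0.9152
Terminal stock prices: S_uu = 121, S_ud = 71.5, S_dd = 42.25
Terminal payoffs (K − S): max(-6, 0) = 0, max(43.5, 0) = 43.5, max(72.75, 0) = 72.75
Node u (S = 110): V_u = e^(−0.06)·[0.9152·0.0000 + 0.0848·43.5000] = 3.4743
Node d (S = 65): V_d = e^(−0.06)·[0.9152·43.5000 + 0.0848·72.7500] = 43.3029
Node 0 (S = 100): V_0 = e^(−0.06)·[0.9152·3.4743 + 0.0848·43.3029] = 6.4530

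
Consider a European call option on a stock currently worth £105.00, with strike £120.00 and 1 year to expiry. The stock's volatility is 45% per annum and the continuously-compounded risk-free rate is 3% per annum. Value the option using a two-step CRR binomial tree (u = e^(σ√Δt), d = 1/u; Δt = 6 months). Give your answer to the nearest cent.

CRR parameters: u = e^(σ√Δt) = e^(0.45·√0.5) = 1.3746, d = 1/u = 0.7275
Per-period rate: rΔt = 0.03·0.5 = 0.015, so R = e^0.015 = 1.0151
Risk-neutral probability p = (e^0.015 − 0.7275)/(1.3746 − 0.7275) = 0.2877/0.6472 = 0.4445
Terminal stock prices: S_uu = 198.4, S_ud = 105, S_dd = 55.57
Terminal payoffs (S − K): max(78.41, 0) = 78.41, max(-15, 0) = 0, max(-64.43, 0) = 0
Node u (S = 144.3): V_u = e^(−0.015)·[0.4445·78.4141 + 0.5555·0.0000] = 34.3336
Node d (S = 76.38): V_d = e^(−0.015)·[0.4445·0.0000 + 0.5555·0.0000] = 0.0000
Node 0 (S = 105): V_0 = e^(−0.015)·[0.4445·34.3336 + 0.5555·0.0000] = 15.0329

£15.03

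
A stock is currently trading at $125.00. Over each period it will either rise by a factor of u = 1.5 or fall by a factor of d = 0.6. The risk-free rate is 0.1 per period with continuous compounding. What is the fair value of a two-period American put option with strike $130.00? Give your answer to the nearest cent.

$25.36

Risk-neutral probability p = (e^0.1 − 0.6)/(1.5 − 0.6) = 0.5052/0.9000 = 0.5613
Terminal stock prices: S_uu = 281.2, S_ud = 112.5, S_dd = 45
Terminal payoffs (K − S): max(-151.2, 0) = 0, max(17.5, 0) = 17.5, max(85, 0) = 85
Node u (S = 187.5): continuation = e^(−0.1)·[0.5613·0.0000 + 0.4387·17.5000] = 6.9466; exercise value = 0.0000 ≤ continuation, so V_u = 6.9466
Node d (S = 75): continuation = e^(−0.1)·[0.5613·17.5000 + 0.4387·85.0000] = 42.6289; exercise value = 55.0000 > continuation, so V_d = 55.0000 (exercise)
Node 0 (S = 125): continuation = e^(−0.1)·[0.5613·6.9466 + 0.4387·55.0000] = 25.3604; exercise value = 5.0000 ≤ continuation, so V_0 = 25.3604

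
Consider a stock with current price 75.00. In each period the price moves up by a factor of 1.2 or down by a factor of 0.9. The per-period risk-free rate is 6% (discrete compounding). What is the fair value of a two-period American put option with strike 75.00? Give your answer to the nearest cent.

Risk-neutral probability p = (1 + 0.06 − 0.9)/(1.2 − 0.9) = 0.1600/0.3000 = 0.5333
Terminal stock prices: S_uu = 108, S_ud = 81, S_dd = 60.75
Terminal payoffs (K − S): max(-33, 0) = 0, max(-6, 0) = 0, max(14.25, 0) = 14.25
Node u (S = 90): continuation = 1/1.06·[0.5333·0.0000 + 0.4667·0.0000] = 0.0000; exercise value = 0.0000 ≤ continuation, so V_u = 0.0000
Node d (S = 67.5): continuation = 1/1.06·[0.5333·0.0000 + 0.4667·14.2500] = 6.2736; exercise value = 7.5000 > continuation, so V_d = 7.5000 (exercise)
Node 0 (S = 75): continuation = 1/1.06·[0.5333·0.0000 + 0.4667·7.5000] = 3.3019; exercise value = 0.0000 ≤ continuation, so V_0 = 3.3019

3.30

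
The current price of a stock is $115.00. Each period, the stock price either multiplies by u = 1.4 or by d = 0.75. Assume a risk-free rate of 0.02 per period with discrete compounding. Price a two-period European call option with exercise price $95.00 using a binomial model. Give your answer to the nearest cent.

$33.65

Risk-neutral probability p = (1 + 0.02 − 0.75)/(1.4 − 0.75) = 0.2700/0.6500 = 0.4154
Terminal stock prices: S_uu = 225.4, S_ud = 120.8, S_dd = 64.69
Terminal payoffs (S − K): max(130.4, 0) = 130.4, max(25.75, 0) = 25.75, max(-30.31, 0) = 0
Node u (S = 161): V_u = 1/1.02·[0.4154·130.4000 + 0.5846·25.7500] = 67.8627
Node d (S = 86.25): V_d = 1/1.02·[0.4154·25.7500 + 0.5846·0.0000] = 10.4864
Node 0 (S = 115): V_0 = 1/1.02·[0.4154·67.8627 + 0.5846·10.4864] = 33.6467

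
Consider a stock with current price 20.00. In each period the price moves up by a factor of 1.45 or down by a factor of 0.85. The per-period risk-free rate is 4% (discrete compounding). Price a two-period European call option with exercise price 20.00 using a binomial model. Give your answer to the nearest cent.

3.90

Risk-neutral probability p = (1 + 0.04 − 0.85)/(1.45 − 0.85) = 0.1900/0.6000 = 0.3167
Terminal stock prices: S_uu = 42.05, S_ud = 24.65, S_dd = 14.45
Terminal payoffs (S − K): max(22.05, 0) = 22.05, max(4.65, 0) = 4.65, max(-5.55, 0) = 0
Node u (S = 29): V_u = 1/1.04·[0.3167·22.0500 + 0.6833·4.6500] = 9.7692
Node d (S = 17): V_d = 1/1.04·[0.3167·4.6500 + 0.6833·0.0000] = 1.4159
Node 0 (S = 20): V_0 = 1/1.04·[0.3167·9.7692 + 0.6833·1.4159] = 3.9049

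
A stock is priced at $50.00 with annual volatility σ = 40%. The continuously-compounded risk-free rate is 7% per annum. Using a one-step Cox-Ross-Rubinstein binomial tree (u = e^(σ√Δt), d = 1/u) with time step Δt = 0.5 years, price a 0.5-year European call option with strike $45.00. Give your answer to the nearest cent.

CRR parameters: u = e^(σ√Δt) = e^(0.4·√0.5) = 1.3269, d = 1/u = 0.7536
Per-period rate: rΔt = 0.07·0.5 = 0.035, so R = e^0.035 = 1.0356
Risk-neutral probability p = (e^0.035 − 0.7536)/(1.3269 − 0.7536) = 0.2820/0.5733 = 0.4919
Terminal stock prices: S_u = 66.34, S_d = 37.68
Terminal payoffs (S − K): max(21.34, 0) = 21.34, max(-7.318, 0) = 0
Node 0 (S = 50): V_0 = e^(−0.035)·[0.4919·21.3448 + 0.5081·0.0000] = 10.1382

$10.14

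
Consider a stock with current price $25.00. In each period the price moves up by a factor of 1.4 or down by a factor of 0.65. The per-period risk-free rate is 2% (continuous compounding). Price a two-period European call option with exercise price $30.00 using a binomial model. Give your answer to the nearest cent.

$4.45

Risk-neutral probability p = (e^0.02 − 0.65)/(1.4 − 0.65) = 0.3702/0.7500 = 0.4936
Terminal stock prices: S_uu = 49, S_ud = 22.75, S_dd = 10.56
Terminal payoffs (S − K): max(19, 0) = 19, max(-7.25, 0) = 0, max(-19.44, 0) = 0
Node u (S = 35): V_u = e^(−0.02)·[0.4936·19.0000 + 0.5064·0.0000] = 9.1927
Node d (S = 16.25): V_d = e^(−0.02)·[0.4936·0.0000 + 0.5064·0.0000] = 0.0000
Node 0 (S = 25): V_0 = e^(−0.02)·[0.4936·9.1927 + 0.5064·0.0000] = 4.4477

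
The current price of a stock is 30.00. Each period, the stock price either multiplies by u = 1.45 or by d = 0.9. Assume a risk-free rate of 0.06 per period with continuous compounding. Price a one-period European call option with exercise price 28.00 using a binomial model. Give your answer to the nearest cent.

4.30

Risk-neutral probability p = (e^0.06 − 0.9)/(1.45 − 0.9) = 0.1618/0.5500 = 0.2942
Terminal stock prices: S_u = 43.5, S_d = 27
Terminal payoffs (S − K): max(15.5, 0) = 15.5, max(-1, 0) = 0
Node 0 (S = 30): V_0 = e^(−0.06)·[0.2942·15.5000 + 0.7058·0.0000] = 4.2952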